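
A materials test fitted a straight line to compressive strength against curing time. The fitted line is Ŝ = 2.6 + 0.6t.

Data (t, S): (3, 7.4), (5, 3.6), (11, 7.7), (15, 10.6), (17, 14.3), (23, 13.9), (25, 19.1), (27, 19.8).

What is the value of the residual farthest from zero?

r = 3

t=3: Ŝ = 2.6 + 0.6·3 = 4.4; r = 7.4 − 4.4 = 3
t=5: Ŝ = 2.6 + 0.6·5 = 5.6; r = 3.6 − 5.6 = -2
t=11: Ŝ = 2.6 + 0.6·11 = 9.2; r = 7.7 − 9.2 = -1.5
t=15: Ŝ = 2.6 + 0.6·15 = 11.6; r = 10.6 − 11.6 = -1
t=17: Ŝ = 2.6 + 0.6·17 = 12.8; r = 14.3 − 12.8 = 1.5
t=23: Ŝ = 2.6 + 0.6·23 = 16.4; r = 13.9 − 16.4 = -2.5
t=25: Ŝ = 2.6 + 0.6·25 = 17.6; r = 19.1 − 17.6 = 1.5
t=27: Ŝ = 2.6 + 0.6·27 = 18.8; r = 19.8 − 18.8 = 1
Largest |r| is 3 at t = 3, residual 3.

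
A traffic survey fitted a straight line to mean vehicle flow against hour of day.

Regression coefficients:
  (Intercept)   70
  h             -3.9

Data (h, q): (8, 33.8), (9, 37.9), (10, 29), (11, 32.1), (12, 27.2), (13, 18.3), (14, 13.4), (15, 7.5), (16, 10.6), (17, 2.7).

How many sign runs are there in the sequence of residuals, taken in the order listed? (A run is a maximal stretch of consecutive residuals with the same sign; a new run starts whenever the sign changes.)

7 runs

h=8: ŷ = 70 − 3.9·8 = 38.8; r = 33.8 − 38.8 = -5
h=9: ŷ = 70 − 3.9·9 = 34.9; r = 37.9 − 34.9 = 3
h=10: ŷ = 70 − 3.9·10 = 31; r = 29 − 31 = -2
h=11: ŷ = 70 − 3.9·11 = 27.1; r = 32.1 − 27.1 = 5
h=12: ŷ = 70 − 3.9·12 = 23.2; r = 27.2 − 23.2 = 4
h=13: ŷ = 70 − 3.9·13 = 19.3; r = 18.3 − 19.3 = -1
h=14: ŷ = 70 − 3.9·14 = 15.4; r = 13.4 − 15.4 = -2
h=15: ŷ = 70 − 3.9·15 = 11.5; r = 7.5 − 11.5 = -4
h=16: ŷ = 70 − 3.9·16 = 7.6; r = 10.6 − 7.6 = 3
h=17: ŷ = 70 − 3.9·17 = 3.7; r = 2.7 − 3.7 = -1
Signs: − + − + + − − − + −
Runs: −×1, +×1, −×1, +×2, −×3, +×1, −×1 → 7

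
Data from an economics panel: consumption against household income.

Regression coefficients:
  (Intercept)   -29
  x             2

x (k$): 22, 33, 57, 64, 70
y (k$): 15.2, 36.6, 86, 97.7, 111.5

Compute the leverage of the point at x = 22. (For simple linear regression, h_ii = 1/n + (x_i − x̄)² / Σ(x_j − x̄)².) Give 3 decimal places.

x̄ = (22 + 33 + 57 + 64 + 70)/5 = 49.2
Σ(x − x̄)² = 739.84 + 262.44 + 60.84 + 219.04 + 432.64 = 1714.8
h = 1/5 + (-27.2)²/1714.8 = 0.2 + 0.431444 = 0.631

h = 0.631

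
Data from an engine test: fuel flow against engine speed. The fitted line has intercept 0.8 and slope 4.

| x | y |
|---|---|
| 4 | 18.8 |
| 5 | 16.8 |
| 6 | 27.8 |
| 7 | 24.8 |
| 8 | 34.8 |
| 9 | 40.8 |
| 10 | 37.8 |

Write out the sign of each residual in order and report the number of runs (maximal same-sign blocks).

6 runs

x=4: ŷ = 0.8 + 4·4 = 16.8; e = 18.8 − 16.8 = 2
x=5: ŷ = 0.8 + 4·5 = 20.8; e = 16.8 − 20.8 = -4
x=6: ŷ = 0.8 + 4·6 = 24.8; e = 27.8 − 24.8 = 3
x=7: ŷ = 0.8 + 4·7 = 28.8; e = 24.8 − 28.8 = -4
x=8: ŷ = 0.8 + 4·8 = 32.8; e = 34.8 − 32.8 = 2
x=9: ŷ = 0.8 + 4·9 = 36.8; e = 40.8 − 36.8 = 4
x=10: ŷ = 0.8 + 4·10 = 40.8; e = 37.8 − 40.8 = -3
Signs: + − + − + + −
Runs: +×1, −×1, +×1, −×1, +×2, −×1 → 6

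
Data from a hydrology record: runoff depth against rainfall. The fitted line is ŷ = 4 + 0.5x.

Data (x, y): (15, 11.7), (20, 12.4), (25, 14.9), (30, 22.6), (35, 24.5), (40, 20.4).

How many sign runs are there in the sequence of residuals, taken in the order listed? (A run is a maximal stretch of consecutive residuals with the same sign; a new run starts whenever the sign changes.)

x=15: ŷ = 4 + 0.5·15 = 11.5; e = 11.7 − 11.5 = 0.2
x=20: ŷ = 4 + 0.5·20 = 14; e = 12.4 − 14 = -1.6
x=25: ŷ = 4 + 0.5·25 = 16.5; e = 14.9 − 16.5 = -1.6
x=30: ŷ = 4 + 0.5·30 = 19; e = 22.6 − 19 = 3.6
x=35: ŷ = 4 + 0.5·35 = 21.5; e = 24.5 − 21.5 = 3
x=40: ŷ = 4 + 0.5·40 = 24; e = 20.4 − 24 = -3.6
Signs: + − − + + −
Runs: +×1, −×2, +×2, −×1 → 4

4 runs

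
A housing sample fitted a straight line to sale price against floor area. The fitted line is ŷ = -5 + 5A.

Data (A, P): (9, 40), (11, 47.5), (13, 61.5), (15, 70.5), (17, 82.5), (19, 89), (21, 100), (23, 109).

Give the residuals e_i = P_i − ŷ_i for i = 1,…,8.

0, -2.5, 1.5, 0.5, 2.5, -1, 0, -1

A=9: ŷ = -5 + 5·9 = 40; e = 40 − 40 = 0
A=11: ŷ = -5 + 5·11 = 50; e = 47.5 − 50 = -2.5
A=13: ŷ = -5 + 5·13 = 60; e = 61.5 − 60 = 1.5
A=15: ŷ = -5 + 5·15 = 70; e = 70.5 − 70 = 0.5
A=17: ŷ = -5 + 5·17 = 80; e = 82.5 − 80 = 2.5
A=19: ŷ = -5 + 5·19 = 90; e = 89 − 90 = -1
A=21: ŷ = -5 + 5·21 = 100; e = 100 − 100 = 0
A=23: ŷ = -5 + 5·23 = 110; e = 109 − 110 = -1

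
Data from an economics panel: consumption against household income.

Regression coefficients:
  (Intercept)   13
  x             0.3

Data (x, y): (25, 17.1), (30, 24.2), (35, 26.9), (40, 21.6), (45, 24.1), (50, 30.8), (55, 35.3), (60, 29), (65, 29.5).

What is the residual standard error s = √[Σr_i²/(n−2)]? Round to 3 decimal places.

x=25: ŷ = 13 + 0.3·25 = 20.5; r = 17.1 − 20.5 = -3.4
x=30: ŷ = 13 + 0.3·30 = 22; r = 24.2 − 22 = 2.2
x=35: ŷ = 13 + 0.3·35 = 23.5; r = 26.9 − 23.5 = 3.4
x=40: ŷ = 13 + 0.3·40 = 25; r = 21.6 − 25 = -3.4
x=45: ŷ = 13 + 0.3·45 = 26.5; r = 24.1 − 26.5 = -2.4
x=50: ŷ = 13 + 0.3·50 = 28; r = 30.8 − 28 = 2.8
x=55: ŷ = 13 + 0.3·55 = 29.5; r = 35.3 − 29.5 = 5.8
x=60: ŷ = 13 + 0.3·60 = 31; r = 29 − 31 = -2
x=65: ŷ = 13 + 0.3·65 = 32.5; r = 29.5 − 32.5 = -3
SSE = 11.56 + 4.84 + 11.56 + 11.56 + 5.76 + 7.84 + 33.64 + 4 + 9 = 99.76
s = √(99.76/7) = √14.2514 ≈ 3.775

s = 3.775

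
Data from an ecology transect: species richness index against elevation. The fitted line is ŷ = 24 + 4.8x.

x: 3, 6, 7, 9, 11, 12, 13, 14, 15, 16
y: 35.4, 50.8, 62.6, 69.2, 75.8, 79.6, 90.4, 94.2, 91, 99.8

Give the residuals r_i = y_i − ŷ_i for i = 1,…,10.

x=3: ŷ = 24 + 4.8·3 = 38.4; r = 35.4 − 38.4 = -3
x=6: ŷ = 24 + 4.8·6 = 52.8; r = 50.8 − 52.8 = -2
x=7: ŷ = 24 + 4.8·7 = 57.6; r = 62.6 − 57.6 = 5
x=9: ŷ = 24 + 4.8·9 = 67.2; r = 69.2 − 67.2 = 2
x=11: ŷ = 24 + 4.8·11 = 76.8; r = 75.8 − 76.8 = -1
x=12: ŷ = 24 + 4.8·12 = 81.6; r = 79.6 − 81.6 = -2
x=13: ŷ = 24 + 4.8·13 = 86.4; r = 90.4 − 86.4 = 4
x=14: ŷ = 24 + 4.8·14 = 91.2; r = 94.2 − 91.2 = 3
x=15: ŷ = 24 + 4.8·15 = 96; r = 91 − 96 = -5
x=16: ŷ = 24 + 4.8·16 = 100.8; r = 99.8 − 100.8 = -1

-3, -2, 5, 2, -1, -2, 4, 3, -5, -1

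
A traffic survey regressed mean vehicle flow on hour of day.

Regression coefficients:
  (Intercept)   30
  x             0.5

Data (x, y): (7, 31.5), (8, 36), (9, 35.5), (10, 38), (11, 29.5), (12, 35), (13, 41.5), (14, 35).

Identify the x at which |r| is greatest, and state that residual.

x = 11, r = -6

x=7: ŷ = 30 + 0.5·7 = 33.5; r = 31.5 − 33.5 = -2
x=8: ŷ = 30 + 0.5·8 = 34; r = 36 − 34 = 2
x=9: ŷ = 30 + 0.5·9 = 34.5; r = 35.5 − 34.5 = 1
x=10: ŷ = 30 + 0.5·10 = 35; r = 38 − 35 = 3
x=11: ŷ = 30 + 0.5·11 = 35.5; r = 29.5 − 35.5 = -6
x=12: ŷ = 30 + 0.5·12 = 36; r = 35 − 36 = -1
x=13: ŷ = 30 + 0.5·13 = 36.5; r = 41.5 − 36.5 = 5
x=14: ŷ = 30 + 0.5·14 = 37; r = 35 − 37 = -2
Largest |r| is 6 at x = 11, residual -6.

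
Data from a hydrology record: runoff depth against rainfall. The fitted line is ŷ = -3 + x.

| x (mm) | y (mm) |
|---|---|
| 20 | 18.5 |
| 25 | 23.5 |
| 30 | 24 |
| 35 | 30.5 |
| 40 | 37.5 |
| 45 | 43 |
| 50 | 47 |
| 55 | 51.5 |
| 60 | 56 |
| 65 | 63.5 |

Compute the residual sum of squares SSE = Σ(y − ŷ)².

x=20: ŷ = -3 + 20 = 17; r = 18.5 − 17 = 1.5
x=25: ŷ = -3 + 25 = 22; r = 23.5 − 22 = 1.5
x=30: ŷ = -3 + 30 = 27; r = 24 − 27 = -3
x=35: ŷ = -3 + 35 = 32; r = 30.5 − 32 = -1.5
x=40: ŷ = -3 + 40 = 37; r = 37.5 − 37 = 0.5
x=45: ŷ = -3 + 45 = 42; r = 43 − 42 = 1
x=50: ŷ = -3 + 50 = 47; r = 47 − 47 = 0
x=55: ŷ = -3 + 55 = 52; r = 51.5 − 52 = -0.5
x=60: ŷ = -3 + 60 = 57; r = 56 − 57 = -1
x=65: ŷ = -3 + 65 = 62; r = 63.5 − 62 = 1.5
SSE = 2.25 + 2.25 + 9 + 2.25 + 0.25 + 1 + 0 + 0.25 + 1 + 2.25 = 20.5

SSE = 20.5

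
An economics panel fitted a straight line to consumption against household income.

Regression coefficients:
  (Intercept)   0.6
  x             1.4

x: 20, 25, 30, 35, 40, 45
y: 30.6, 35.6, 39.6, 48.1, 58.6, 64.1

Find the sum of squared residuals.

x=20: ŷ = 0.6 + 1.4·20 = 28.6; e = 30.6 − 28.6 = 2
x=25: ŷ = 0.6 + 1.4·25 = 35.6; e = 35.6 − 35.6 = 0
x=30: ŷ = 0.6 + 1.4·30 = 42.6; e = 39.6 − 42.6 = -3
x=35: ŷ = 0.6 + 1.4·35 = 49.6; e = 48.1 − 49.6 = -1.5
x=40: ŷ = 0.6 + 1.4·40 = 56.6; e = 58.6 − 56.6 = 2
x=45: ŷ = 0.6 + 1.4·45 = 63.6; e = 64.1 − 63.6 = 0.5
SSE = 4 + 0 + 9 + 2.25 + 4 + 0.25 = 19.5

SSE = 19.5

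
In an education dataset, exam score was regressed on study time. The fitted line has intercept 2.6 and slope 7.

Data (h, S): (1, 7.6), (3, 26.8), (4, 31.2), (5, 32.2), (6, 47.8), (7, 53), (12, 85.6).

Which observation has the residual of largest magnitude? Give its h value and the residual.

h=1: ŷ = 2.6 + 7·1 = 9.6; e = 7.6 − 9.6 = -2
h=3: ŷ = 2.6 + 7·3 = 23.6; e = 26.8 − 23.6 = 3.2
h=4: ŷ = 2.6 + 7·4 = 30.6; e = 31.2 − 30.6 = 0.6
h=5: ŷ = 2.6 + 7·5 = 37.6; e = 32.2 − 37.6 = -5.4
h=6: ŷ = 2.6 + 7·6 = 44.6; e = 47.8 − 44.6 = 3.2
h=7: ŷ = 2.6 + 7·7 = 51.6; e = 53 − 51.6 = 1.4
h=12: ŷ = 2.6 + 7·12 = 86.6; e = 85.6 − 86.6 = -1
Largest |e| is 5.4 at h = 5, residual -5.4.

h = 5, e = -5.4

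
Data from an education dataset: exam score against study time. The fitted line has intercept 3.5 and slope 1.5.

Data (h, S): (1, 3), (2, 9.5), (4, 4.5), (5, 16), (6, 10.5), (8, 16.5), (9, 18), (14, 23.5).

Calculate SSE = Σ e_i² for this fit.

SSE = 70

h=1: Ŝ = 3.5 + 1.5·1 = 5; e = 3 − 5 = -2
h=2: Ŝ = 3.5 + 1.5·2 = 6.5; e = 9.5 − 6.5 = 3
h=4: Ŝ = 3.5 + 1.5·4 = 9.5; e = 4.5 − 9.5 = -5
h=5: Ŝ = 3.5 + 1.5·5 = 11; e = 16 − 11 = 5
h=6: Ŝ = 3.5 + 1.5·6 = 12.5; e = 10.5 − 12.5 = -2
h=8: Ŝ = 3.5 + 1.5·8 = 15.5; e = 16.5 − 15.5 = 1
h=9: Ŝ = 3.5 + 1.5·9 = 17; e = 18 − 17 = 1
h=14: Ŝ = 3.5 + 1.5·14 = 24.5; e = 23.5 − 24.5 = -1
SSE = 4 + 9 + 25 + 25 + 4 + 1 + 1 + 1 = 70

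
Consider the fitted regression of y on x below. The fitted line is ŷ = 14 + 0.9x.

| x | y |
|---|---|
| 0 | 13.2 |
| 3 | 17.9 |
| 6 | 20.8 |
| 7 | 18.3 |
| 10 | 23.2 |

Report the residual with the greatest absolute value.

e = -2

x=0: ŷ = 14 + 0.9·0 = 14; e = 13.2 − 14 = -0.8
x=3: ŷ = 14 + 0.9·3 = 16.7; e = 17.9 − 16.7 = 1.2
x=6: ŷ = 14 + 0.9·6 = 19.4; e = 20.8 − 19.4 = 1.4
x=7: ŷ = 14 + 0.9·7 = 20.3; e = 18.3 − 20.3 = -2
x=10: ŷ = 14 + 0.9·10 = 23; e = 23.2 − 23 = 0.2
Largest |e| is 2 at x = 7, residual -2.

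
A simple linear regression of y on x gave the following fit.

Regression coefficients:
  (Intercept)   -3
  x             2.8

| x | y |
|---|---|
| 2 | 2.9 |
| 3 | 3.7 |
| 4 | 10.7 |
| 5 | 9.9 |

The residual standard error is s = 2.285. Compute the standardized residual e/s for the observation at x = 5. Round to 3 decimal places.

-0.481

ŷ = -3 + 2.8·5 = 11
e = 9.9 − 11 = -1.1
e/s = -1.1 / 2.285 = -0.481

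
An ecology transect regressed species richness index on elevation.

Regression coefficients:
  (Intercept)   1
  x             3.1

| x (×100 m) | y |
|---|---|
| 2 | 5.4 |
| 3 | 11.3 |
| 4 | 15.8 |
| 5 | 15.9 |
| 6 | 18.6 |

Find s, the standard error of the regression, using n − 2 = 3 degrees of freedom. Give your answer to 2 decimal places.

x=2: ŷ = 1 + 3.1·2 = 7.2; r = 5.4 − 7.2 = -1.8
x=3: ŷ = 1 + 3.1·3 = 10.3; r = 11.3 − 10.3 = 1
x=4: ŷ = 1 + 3.1·4 = 13.4; r = 15.8 − 13.4 = 2.4
x=5: ŷ = 1 + 3.1·5 = 16.5; r = 15.9 − 16.5 = -0.6
x=6: ŷ = 1 + 3.1·6 = 19.6; r = 18.6 − 19.6 = -1
SSE = 3.24 + 1 + 5.76 + 0.36 + 1 = 11.36
s = √(11.36/3) = √3.78667 ≈ 1.95

s = 1.95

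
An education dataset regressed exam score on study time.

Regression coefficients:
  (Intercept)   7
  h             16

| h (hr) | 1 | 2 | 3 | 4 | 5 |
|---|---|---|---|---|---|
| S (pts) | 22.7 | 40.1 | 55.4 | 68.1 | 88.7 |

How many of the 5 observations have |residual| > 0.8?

3

h=1: Ŝ = 7 + 16·1 = 23; r = 22.7 − 23 = -0.3
h=2: Ŝ = 7 + 16·2 = 39; r = 40.1 − 39 = 1.1
h=3: Ŝ = 7 + 16·3 = 55; r = 55.4 − 55 = 0.4
h=4: Ŝ = 7 + 16·4 = 71; r = 68.1 − 71 = -2.9
h=5: Ŝ = 7 + 16·5 = 87; r = 88.7 − 87 = 1.7
|r| > 0.8: h=2 (|r|=1.1), h=4 (|r|=2.9), h=5 (|r|=1.7) → 3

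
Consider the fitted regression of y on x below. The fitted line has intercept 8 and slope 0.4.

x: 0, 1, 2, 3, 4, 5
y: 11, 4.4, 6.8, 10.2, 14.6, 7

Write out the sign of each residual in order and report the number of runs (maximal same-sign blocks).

4 runs

x=0: ŷ = 8 + 0.4·0 = 8; e = 11 − 8 = 3
x=1: ŷ = 8 + 0.4·1 = 8.4; e = 4.4 − 8.4 = -4
x=2: ŷ = 8 + 0.4·2 = 8.8; e = 6.8 − 8.8 = -2
x=3: ŷ = 8 + 0.4·3 = 9.2; e = 10.2 − 9.2 = 1
x=4: ŷ = 8 + 0.4·4 = 9.6; e = 14.6 − 9.6 = 5
x=5: ŷ = 8 + 0.4·5 = 10; e = 7 − 10 = -3
Signs: + − − + + −
Runs: +×1, −×2, +×2, −×1 → 4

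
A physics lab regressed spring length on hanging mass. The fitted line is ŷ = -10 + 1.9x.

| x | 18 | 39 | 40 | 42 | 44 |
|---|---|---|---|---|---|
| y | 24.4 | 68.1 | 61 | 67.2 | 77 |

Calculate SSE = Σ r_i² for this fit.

SSE = 59.36

x=18: ŷ = -10 + 1.9·18 = 24.2; r = 24.4 − 24.2 = 0.2
x=39: ŷ = -10 + 1.9·39 = 64.1; r = 68.1 − 64.1 = 4
x=40: ŷ = -10 + 1.9·40 = 66; r = 61 − 66 = -5
x=42: ŷ = -10 + 1.9·42 = 69.8; r = 67.2 − 69.8 = -2.6
x=44: ŷ = -10 + 1.9·44 = 73.6; r = 77 − 73.6 = 3.4
SSE = 0.04 + 16 + 25 + 6.76 + 11.56 = 59.36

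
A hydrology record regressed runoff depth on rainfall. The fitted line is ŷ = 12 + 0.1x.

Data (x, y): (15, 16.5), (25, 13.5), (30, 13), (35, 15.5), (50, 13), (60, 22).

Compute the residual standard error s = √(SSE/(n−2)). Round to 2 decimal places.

s = 3.39

x=15: ŷ = 12 + 0.1·15 = 13.5; r = 16.5 − 13.5 = 3
x=25: ŷ = 12 + 0.1·25 = 14.5; r = 13.5 − 14.5 = -1
x=30: ŷ = 12 + 0.1·30 = 15; r = 13 − 15 = -2
x=35: ŷ = 12 + 0.1·35 = 15.5; r = 15.5 − 15.5 = 0
x=50: ŷ = 12 + 0.1·50 = 17; r = 13 − 17 = -4
x=60: ŷ = 12 + 0.1·60 = 18; r = 22 − 18 = 4
SSE = 9 + 1 + 4 + 0 + 16 + 16 = 46
s = √(46/4) = √11.5 ≈ 3.39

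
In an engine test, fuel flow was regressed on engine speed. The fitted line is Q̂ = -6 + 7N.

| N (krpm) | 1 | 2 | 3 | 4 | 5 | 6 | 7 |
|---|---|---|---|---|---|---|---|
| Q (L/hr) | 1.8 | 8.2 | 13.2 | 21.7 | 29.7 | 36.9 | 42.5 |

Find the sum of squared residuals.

SSE = 5.56

N=1: Q̂ = -6 + 7·1 = 1; r = 1.8 − 1 = 0.8
N=2: Q̂ = -6 + 7·2 = 8; r = 8.2 − 8 = 0.2
N=3: Q̂ = -6 + 7·3 = 15; r = 13.2 − 15 = -1.8
N=4: Q̂ = -6 + 7·4 = 22; r = 21.7 − 22 = -0.3
N=5: Q̂ = -6 + 7·5 = 29; r = 29.7 − 29 = 0.7
N=6: Q̂ = -6 + 7·6 = 36; r = 36.9 − 36 = 0.9
N=7: Q̂ = -6 + 7·7 = 43; r = 42.5 − 43 = -0.5
SSE = 0.64 + 0.04 + 3.24 + 0.09 + 0.49 + 0.81 + 0.25 = 5.56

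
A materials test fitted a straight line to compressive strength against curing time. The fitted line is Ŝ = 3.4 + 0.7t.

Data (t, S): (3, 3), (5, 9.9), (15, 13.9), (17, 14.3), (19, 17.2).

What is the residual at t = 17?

Ŝ = 3.4 + 0.7·17 = 15.3
r = 14.3 − 15.3 = -1

r = -1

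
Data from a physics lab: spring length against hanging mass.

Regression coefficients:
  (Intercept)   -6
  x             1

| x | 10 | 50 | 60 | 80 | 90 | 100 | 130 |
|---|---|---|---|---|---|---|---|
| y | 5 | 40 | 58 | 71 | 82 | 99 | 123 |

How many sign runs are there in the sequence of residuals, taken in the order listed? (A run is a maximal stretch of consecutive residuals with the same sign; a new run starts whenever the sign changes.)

x=10: ŷ = -6 + 10 = 4; e = 5 − 4 = 1
x=50: ŷ = -6 + 50 = 44; e = 40 − 44 = -4
x=60: ŷ = -6 + 60 = 54; e = 58 − 54 = 4
x=80: ŷ = -6 + 80 = 74; e = 71 − 74 = -3
x=90: ŷ = -6 + 90 = 84; e = 82 − 84 = -2
x=100: ŷ = -6 + 100 = 94; e = 99 − 94 = 5
x=130: ŷ = -6 + 130 = 124; e = 123 − 124 = -1
Signs: + − + − − + −
Runs: +×1, −×1, +×1, −×2, +×1, −×1 → 6

6 runs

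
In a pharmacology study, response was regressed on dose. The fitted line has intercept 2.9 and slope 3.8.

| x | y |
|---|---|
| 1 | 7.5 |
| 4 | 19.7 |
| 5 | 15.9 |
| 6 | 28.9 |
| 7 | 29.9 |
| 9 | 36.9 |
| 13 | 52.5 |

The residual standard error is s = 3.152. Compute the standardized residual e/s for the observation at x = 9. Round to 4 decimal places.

ŷ = 2.9 + 3.8·9 = 37.1
e = 36.9 − 37.1 = -0.2
e/s = -0.2 / 3.152 = -0.0635

-0.0635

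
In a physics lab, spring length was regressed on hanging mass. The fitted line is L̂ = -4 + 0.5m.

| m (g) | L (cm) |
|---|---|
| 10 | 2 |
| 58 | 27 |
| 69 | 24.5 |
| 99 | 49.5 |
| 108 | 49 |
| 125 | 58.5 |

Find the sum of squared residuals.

SSE = 58

m=10: L̂ = -4 + 0.5·10 = 1; e = 2 − 1 = 1
m=58: L̂ = -4 + 0.5·58 = 25; e = 27 − 25 = 2
m=69: L̂ = -4 + 0.5·69 = 30.5; e = 24.5 − 30.5 = -6
m=99: L̂ = -4 + 0.5·99 = 45.5; e = 49.5 − 45.5 = 4
m=108: L̂ = -4 + 0.5·108 = 50; e = 49 − 50 = -1
m=125: L̂ = -4 + 0.5·125 = 58.5; e = 58.5 − 58.5 = 0
SSE = 1 + 4 + 36 + 16 + 1 + 0 = 58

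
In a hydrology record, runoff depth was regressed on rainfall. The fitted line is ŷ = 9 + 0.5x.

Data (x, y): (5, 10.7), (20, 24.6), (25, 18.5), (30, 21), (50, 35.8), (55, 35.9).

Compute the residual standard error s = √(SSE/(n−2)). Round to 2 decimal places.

s = 3.66

x=5: ŷ = 9 + 0.5·5 = 11.5; r = 10.7 − 11.5 = -0.8
x=20: ŷ = 9 + 0.5·20 = 19; r = 24.6 − 19 = 5.6
x=25: ŷ = 9 + 0.5·25 = 21.5; r = 18.5 − 21.5 = -3
x=30: ŷ = 9 + 0.5·30 = 24; r = 21 − 24 = -3
x=50: ŷ = 9 + 0.5·50 = 34; r = 35.8 − 34 = 1.8
x=55: ŷ = 9 + 0.5·55 = 36.5; r = 35.9 − 36.5 = -0.6
SSE = 0.64 + 31.36 + 9 + 9 + 3.24 + 0.36 = 53.6
s = √(53.6/4) = √13.4 ≈ 3.66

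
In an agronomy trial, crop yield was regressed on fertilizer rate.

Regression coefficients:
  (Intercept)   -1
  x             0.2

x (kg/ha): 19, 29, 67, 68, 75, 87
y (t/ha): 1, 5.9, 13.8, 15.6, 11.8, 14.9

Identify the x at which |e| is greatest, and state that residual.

x = 68, e = 3

x=19: ŷ = -1 + 0.2·19 = 2.8; e = 1 − 2.8 = -1.8
x=29: ŷ = -1 + 0.2·29 = 4.8; e = 5.9 − 4.8 = 1.1
x=67: ŷ = -1 + 0.2·67 = 12.4; e = 13.8 − 12.4 = 1.4
x=68: ŷ = -1 + 0.2·68 = 12.6; e = 15.6 − 12.6 = 3
x=75: ŷ = -1 + 0.2·75 = 14; e = 11.8 − 14 = -2.2
x=87: ŷ = -1 + 0.2·87 = 16.4; e = 14.9 − 16.4 = -1.5
Largest |e| is 3 at x = 68, residual 3.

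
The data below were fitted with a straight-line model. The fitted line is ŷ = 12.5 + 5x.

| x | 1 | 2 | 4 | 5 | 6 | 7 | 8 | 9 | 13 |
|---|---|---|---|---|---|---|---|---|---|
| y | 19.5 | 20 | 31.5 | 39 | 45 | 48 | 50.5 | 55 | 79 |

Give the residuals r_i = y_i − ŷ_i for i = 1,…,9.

x=1: ŷ = 12.5 + 5·1 = 17.5; r = 19.5 − 17.5 = 2
x=2: ŷ = 12.5 + 5·2 = 22.5; r = 20 − 22.5 = -2.5
x=4: ŷ = 12.5 + 5·4 = 32.5; r = 31.5 − 32.5 = -1
x=5: ŷ = 12.5 + 5·5 = 37.5; r = 39 − 37.5 = 1.5
x=6: ŷ = 12.5 + 5·6 = 42.5; r = 45 − 42.5 = 2.5
x=7: ŷ = 12.5 + 5·7 = 47.5; r = 48 − 47.5 = 0.5
x=8: ŷ = 12.5 + 5·8 = 52.5; r = 50.5 − 52.5 = -2
x=9: ŷ = 12.5 + 5·9 = 57.5; r = 55 − 57.5 = -2.5
x=13: ŷ = 12.5 + 5·13 = 77.5; r = 79 − 77.5 = 1.5

2, -2.5, -1, 1.5, 2.5, 0.5, -2, -2.5, 1.5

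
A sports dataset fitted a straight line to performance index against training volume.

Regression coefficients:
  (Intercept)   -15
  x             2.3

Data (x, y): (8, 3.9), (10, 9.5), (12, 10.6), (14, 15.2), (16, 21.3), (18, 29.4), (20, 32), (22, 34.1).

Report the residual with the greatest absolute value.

r = 3

x=8: ŷ = -15 + 2.3·8 = 3.4; r = 3.9 − 3.4 = 0.5
x=10: ŷ = -15 + 2.3·10 = 8; r = 9.5 − 8 = 1.5
x=12: ŷ = -15 + 2.3·12 = 12.6; r = 10.6 − 12.6 = -2
x=14: ŷ = -15 + 2.3·14 = 17.2; r = 15.2 − 17.2 = -2
x=16: ŷ = -15 + 2.3·16 = 21.8; r = 21.3 − 21.8 = -0.5
x=18: ŷ = -15 + 2.3·18 = 26.4; r = 29.4 − 26.4 = 3
x=20: ŷ = -15 + 2.3·20 = 31; r = 32 − 31 = 1
x=22: ŷ = -15 + 2.3·22 = 35.6; r = 34.1 − 35.6 = -1.5
Largest |r| is 3 at x = 18, residual 3.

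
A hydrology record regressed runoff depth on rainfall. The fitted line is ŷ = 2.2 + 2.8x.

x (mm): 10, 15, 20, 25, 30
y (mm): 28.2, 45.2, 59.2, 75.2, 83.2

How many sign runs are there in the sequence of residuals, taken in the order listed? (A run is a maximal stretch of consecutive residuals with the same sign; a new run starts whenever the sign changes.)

3 runs

x=10: ŷ = 2.2 + 2.8·10 = 30.2; e = 28.2 − 30.2 = -2
x=15: ŷ = 2.2 + 2.8·15 = 44.2; e = 45.2 − 44.2 = 1
x=20: ŷ = 2.2 + 2.8·20 = 58.2; e = 59.2 − 58.2 = 1
x=25: ŷ = 2.2 + 2.8·25 = 72.2; e = 75.2 − 72.2 = 3
x=30: ŷ = 2.2 + 2.8·30 = 86.2; e = 83.2 − 86.2 = -3
Signs: − + + + −
Runs: −×1, +×3, −×1 → 3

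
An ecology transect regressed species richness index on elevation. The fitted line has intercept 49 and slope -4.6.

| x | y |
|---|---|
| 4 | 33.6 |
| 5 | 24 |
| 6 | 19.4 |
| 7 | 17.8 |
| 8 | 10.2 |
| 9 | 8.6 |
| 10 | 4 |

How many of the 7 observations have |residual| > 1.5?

4

x=4: ŷ = 49 − 4.6·4 = 30.6; r = 33.6 − 30.6 = 3
x=5: ŷ = 49 − 4.6·5 = 26; r = 24 − 26 = -2
x=6: ŷ = 49 − 4.6·6 = 21.4; r = 19.4 − 21.4 = -2
x=7: ŷ = 49 − 4.6·7 = 16.8; r = 17.8 − 16.8 = 1
x=8: ŷ = 49 − 4.6·8 = 12.2; r = 10.2 − 12.2 = -2
x=9: ŷ = 49 − 4.6·9 = 7.6; r = 8.6 − 7.6 = 1
x=10: ŷ = 49 − 4.6·10 = 3; r = 4 − 3 = 1
|r| > 1.5: x=4 (|r|=3), x=5 (|r|=2), x=6 (|r|=2), x=8 (|r|=2) → 4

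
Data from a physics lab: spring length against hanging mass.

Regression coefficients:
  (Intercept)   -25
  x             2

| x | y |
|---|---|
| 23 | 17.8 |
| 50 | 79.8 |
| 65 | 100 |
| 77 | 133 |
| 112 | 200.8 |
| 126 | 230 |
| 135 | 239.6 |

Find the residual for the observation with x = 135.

e = -5.4

ŷ = -25 + 2·135 = 245
e = 239.6 − 245 = -5.4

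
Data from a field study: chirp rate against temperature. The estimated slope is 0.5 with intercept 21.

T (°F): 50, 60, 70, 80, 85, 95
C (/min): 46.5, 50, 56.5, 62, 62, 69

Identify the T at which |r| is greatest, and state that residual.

T=50: ŷ = 21 + 0.5·50 = 46; r = 46.5 − 46 = 0.5
T=60: ŷ = 21 + 0.5·60 = 51; r = 50 − 51 = -1
T=70: ŷ = 21 + 0.5·70 = 56; r = 56.5 − 56 = 0.5
T=80: ŷ = 21 + 0.5·80 = 61; r = 62 − 61 = 1
T=85: ŷ = 21 + 0.5·85 = 63.5; r = 62 − 63.5 = -1.5
T=95: ŷ = 21 + 0.5·95 = 68.5; r = 69 − 68.5 = 0.5
Largest |r| is 1.5 at T = 85, residual -1.5.

T = 85, r = -1.5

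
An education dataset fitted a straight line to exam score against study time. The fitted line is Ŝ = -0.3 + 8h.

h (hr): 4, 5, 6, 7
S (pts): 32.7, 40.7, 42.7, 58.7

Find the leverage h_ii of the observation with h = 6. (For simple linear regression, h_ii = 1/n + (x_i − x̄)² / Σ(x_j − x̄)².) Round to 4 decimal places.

h = 0.3000

h̄ = (4 + 5 + 6 + 7)/4 = 5.5
Σ(h − h̄)² = 2.25 + 0.25 + 0.25 + 2.25 = 5
h = 1/4 + (0.5)²/5 = 0.25 + 0.05 = 0.3000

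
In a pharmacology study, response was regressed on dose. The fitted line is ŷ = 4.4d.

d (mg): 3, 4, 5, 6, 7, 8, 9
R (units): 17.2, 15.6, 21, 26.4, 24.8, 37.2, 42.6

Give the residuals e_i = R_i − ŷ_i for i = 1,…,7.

4, -2, -1, 0, -6, 2, 3

d=3: ŷ = 4.4·3 = 13.2; e = 17.2 − 13.2 = 4
d=4: ŷ = 4.4·4 = 17.6; e = 15.6 − 17.6 = -2
d=5: ŷ = 4.4·5 = 22; e = 21 − 22 = -1
d=6: ŷ = 4.4·6 = 26.4; e = 26.4 − 26.4 = 0
d=7: ŷ = 4.4·7 = 30.8; e = 24.8 − 30.8 = -6
d=8: ŷ = 4.4·8 = 35.2; e = 37.2 − 35.2 = 2
d=9: ŷ = 4.4·9 = 39.6; e = 42.6 − 39.6 = 3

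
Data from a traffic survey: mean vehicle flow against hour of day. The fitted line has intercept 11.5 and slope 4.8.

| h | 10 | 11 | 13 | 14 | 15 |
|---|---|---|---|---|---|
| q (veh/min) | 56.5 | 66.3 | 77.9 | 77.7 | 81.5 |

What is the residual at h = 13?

ŷ = 11.5 + 4.8·13 = 73.9
r = 77.9 − 73.9 = 4

r = 4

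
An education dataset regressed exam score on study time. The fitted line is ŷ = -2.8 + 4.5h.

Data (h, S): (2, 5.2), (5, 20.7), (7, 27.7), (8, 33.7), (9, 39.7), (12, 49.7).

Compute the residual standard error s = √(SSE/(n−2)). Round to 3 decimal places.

h=2: ŷ = -2.8 + 4.5·2 = 6.2; e = 5.2 − 6.2 = -1
h=5: ŷ = -2.8 + 4.5·5 = 19.7; e = 20.7 − 19.7 = 1
h=7: ŷ = -2.8 + 4.5·7 = 28.7; e = 27.7 − 28.7 = -1
h=8: ŷ = -2.8 + 4.5·8 = 33.2; e = 33.7 − 33.2 = 0.5
h=9: ŷ = -2.8 + 4.5·9 = 37.7; e = 39.7 − 37.7 = 2
h=12: ŷ = -2.8 + 4.5·12 = 51.2; e = 49.7 − 51.2 = -1.5
SSE = 1 + 1 + 1 + 0.25 + 4 + 2.25 = 9.5
s = √(9.5/4) = √2.375 ≈ 1.541

s = 1.541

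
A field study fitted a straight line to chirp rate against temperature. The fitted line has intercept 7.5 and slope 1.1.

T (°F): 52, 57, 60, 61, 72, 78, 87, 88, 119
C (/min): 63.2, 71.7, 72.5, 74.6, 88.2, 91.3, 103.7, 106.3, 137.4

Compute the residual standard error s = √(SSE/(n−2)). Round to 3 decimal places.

T=52: Ĉ = 7.5 + 1.1·52 = 64.7; e = 63.2 − 64.7 = -1.5
T=57: Ĉ = 7.5 + 1.1·57 = 70.2; e = 71.7 − 70.2 = 1.5
T=60: Ĉ = 7.5 + 1.1·60 = 73.5; e = 72.5 − 73.5 = -1
T=61: Ĉ = 7.5 + 1.1·61 = 74.6; e = 74.6 − 74.6 = 0
T=72: Ĉ = 7.5 + 1.1·72 = 86.7; e = 88.2 − 86.7 = 1.5
T=78: Ĉ = 7.5 + 1.1·78 = 93.3; e = 91.3 − 93.3 = -2
T=87: Ĉ = 7.5 + 1.1·87 = 103.2; e = 103.7 − 103.2 = 0.5
T=88: Ĉ = 7.5 + 1.1·88 = 104.3; e = 106.3 − 104.3 = 2
T=119: Ĉ = 7.5 + 1.1·119 = 138.4; e = 137.4 − 138.4 = -1
SSE = 2.25 + 2.25 + 1 + 0 + 2.25 + 4 + 0.25 + 4 + 1 = 17
s = √(17/7) = √2.42857 ≈ 1.558

s = 1.558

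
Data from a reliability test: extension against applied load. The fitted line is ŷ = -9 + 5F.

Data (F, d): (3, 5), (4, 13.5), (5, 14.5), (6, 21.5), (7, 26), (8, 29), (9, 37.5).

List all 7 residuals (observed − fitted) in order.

F=3: ŷ = -9 + 5·3 = 6; e = 5 − 6 = -1
F=4: ŷ = -9 + 5·4 = 11; e = 13.5 − 11 = 2.5
F=5: ŷ = -9 + 5·5 = 16; e = 14.5 − 16 = -1.5
F=6: ŷ = -9 + 5·6 = 21; e = 21.5 − 21 = 0.5
F=7: ŷ = -9 + 5·7 = 26; e = 26 − 26 = 0
F=8: ŷ = -9 + 5·8 = 31; e = 29 − 31 = -2
F=9: ŷ = -9 + 5·9 = 36; e = 37.5 − 36 = 1.5

-1, 2.5, -1.5, 0.5, 0, -2, 1.5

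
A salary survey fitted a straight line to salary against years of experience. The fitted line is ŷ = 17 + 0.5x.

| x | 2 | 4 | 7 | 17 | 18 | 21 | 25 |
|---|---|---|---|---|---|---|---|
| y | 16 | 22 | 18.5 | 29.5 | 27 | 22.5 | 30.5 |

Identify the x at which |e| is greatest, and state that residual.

x = 21, e = -5

x=2: ŷ = 17 + 0.5·2 = 18; e = 16 − 18 = -2
x=4: ŷ = 17 + 0.5·4 = 19; e = 22 − 19 = 3
x=7: ŷ = 17 + 0.5·7 = 20.5; e = 18.5 − 20.5 = -2
x=17: ŷ = 17 + 0.5·17 = 25.5; e = 29.5 − 25.5 = 4
x=18: ŷ = 17 + 0.5·18 = 26; e = 27 − 26 = 1
x=21: ŷ = 17 + 0.5·21 = 27.5; e = 22.5 − 27.5 = -5
x=25: ŷ = 17 + 0.5·25 = 29.5; e = 30.5 − 29.5 = 1
Largest |e| is 5 at x = 21, residual -5.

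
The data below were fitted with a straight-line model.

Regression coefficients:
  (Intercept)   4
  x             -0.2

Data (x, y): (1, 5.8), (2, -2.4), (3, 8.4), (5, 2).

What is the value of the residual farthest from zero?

r = -6

x=1: ŷ = 4 − 0.2·1 = 3.8; r = 5.8 − 3.8 = 2
x=2: ŷ = 4 − 0.2·2 = 3.6; r = -2.4 − 3.6 = -6
x=3: ŷ = 4 − 0.2·3 = 3.4; r = 8.4 − 3.4 = 5
x=5: ŷ = 4 − 0.2·5 = 3; r = 2 − 3 = -1
Largest |r| is 6 at x = 2, residual -6.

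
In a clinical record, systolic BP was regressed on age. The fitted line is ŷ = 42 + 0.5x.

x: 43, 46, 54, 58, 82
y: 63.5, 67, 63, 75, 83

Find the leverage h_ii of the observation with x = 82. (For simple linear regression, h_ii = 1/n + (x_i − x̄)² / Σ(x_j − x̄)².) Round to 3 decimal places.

h = 0.878

x̄ = (43 + 46 + 54 + 58 + 82)/5 = 56.6
Σ(x − x̄)² = 184.96 + 112.36 + 6.76 + 1.96 + 645.16 = 951.2
h = 1/5 + (25.4)²/951.2 = 0.2 + 0.678259 = 0.878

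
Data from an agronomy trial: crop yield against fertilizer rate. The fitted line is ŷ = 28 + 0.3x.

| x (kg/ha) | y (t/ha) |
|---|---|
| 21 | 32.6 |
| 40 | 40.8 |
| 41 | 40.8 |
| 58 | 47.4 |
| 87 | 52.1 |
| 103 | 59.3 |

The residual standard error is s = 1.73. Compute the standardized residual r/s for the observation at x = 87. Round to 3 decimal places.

ŷ = 28 + 0.3·87 = 54.1
r = 52.1 − 54.1 = -2
r/s = -2 / 1.73 = -1.156

-1.156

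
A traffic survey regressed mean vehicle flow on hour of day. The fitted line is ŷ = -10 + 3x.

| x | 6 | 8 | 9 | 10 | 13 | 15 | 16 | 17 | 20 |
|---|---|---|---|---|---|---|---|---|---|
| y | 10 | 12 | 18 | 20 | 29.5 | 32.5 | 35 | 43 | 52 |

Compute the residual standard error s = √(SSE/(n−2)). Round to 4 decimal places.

x=6: ŷ = -10 + 3·6 = 8; r = 10 − 8 = 2
x=8: ŷ = -10 + 3·8 = 14; r = 12 − 14 = -2
x=9: ŷ = -10 + 3·9 = 17; r = 18 − 17 = 1
x=10: ŷ = -10 + 3·10 = 20; r = 20 − 20 = 0
x=13: ŷ = -10 + 3·13 = 29; r = 29.5 − 29 = 0.5
x=15: ŷ = -10 + 3·15 = 35; r = 32.5 − 35 = -2.5
x=16: ŷ = -10 + 3·16 = 38; r = 35 − 38 = -3
x=17: ŷ = -10 + 3·17 = 41; r = 43 − 41 = 2
x=20: ŷ = -10 + 3·20 = 50; r = 52 − 50 = 2
SSE = 4 + 4 + 1 + 0 + 0.25 + 6.25 + 9 + 4 + 4 = 32.5
s = √(32.5/7) = √4.64286 ≈ 2.1547

s = 2.1547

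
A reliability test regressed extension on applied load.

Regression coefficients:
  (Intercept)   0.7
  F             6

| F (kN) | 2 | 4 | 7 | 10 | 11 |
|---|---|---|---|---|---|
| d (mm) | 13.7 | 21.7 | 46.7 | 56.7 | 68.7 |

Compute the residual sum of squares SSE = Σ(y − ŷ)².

SSE = 46

F=2: ŷ = 0.7 + 6·2 = 12.7; r = 13.7 − 12.7 = 1
F=4: ŷ = 0.7 + 6·4 = 24.7; r = 21.7 − 24.7 = -3
F=7: ŷ = 0.7 + 6·7 = 42.7; r = 46.7 − 42.7 = 4
F=10: ŷ = 0.7 + 6·10 = 60.7; r = 56.7 − 60.7 = -4
F=11: ŷ = 0.7 + 6·11 = 66.7; r = 68.7 − 66.7 = 2
SSE = 1 + 9 + 16 + 16 + 4 = 46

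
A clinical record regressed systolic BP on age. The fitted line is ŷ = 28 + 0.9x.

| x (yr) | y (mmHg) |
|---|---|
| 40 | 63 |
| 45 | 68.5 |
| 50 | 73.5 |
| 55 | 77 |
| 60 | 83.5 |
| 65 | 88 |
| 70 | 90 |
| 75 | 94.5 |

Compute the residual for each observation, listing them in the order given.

x=40: ŷ = 28 + 0.9·40 = 64; r = 63 − 64 = -1
x=45: ŷ = 28 + 0.9·45 = 68.5; r = 68.5 − 68.5 = 0
x=50: ŷ = 28 + 0.9·50 = 73; r = 73.5 − 73 = 0.5
x=55: ŷ = 28 + 0.9·55 = 77.5; r = 77 − 77.5 = -0.5
x=60: ŷ = 28 + 0.9·60 = 82; r = 83.5 − 82 = 1.5
x=65: ŷ = 28 + 0.9·65 = 86.5; r = 88 − 86.5 = 1.5
x=70: ŷ = 28 + 0.9·70 = 91; r = 90 − 91 = -1
x=75: ŷ = 28 + 0.9·75 = 95.5; r = 94.5 − 95.5 = -1

-1, 0, 0.5, -0.5, 1.5, 1.5, -1, -1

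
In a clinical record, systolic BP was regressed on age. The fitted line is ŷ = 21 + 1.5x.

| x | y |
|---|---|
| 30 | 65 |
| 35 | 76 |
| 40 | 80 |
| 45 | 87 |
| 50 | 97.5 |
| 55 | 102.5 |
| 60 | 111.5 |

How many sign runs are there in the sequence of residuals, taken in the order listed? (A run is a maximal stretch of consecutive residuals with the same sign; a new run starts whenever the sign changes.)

6 runs

x=30: ŷ = 21 + 1.5·30 = 66; e = 65 − 66 = -1
x=35: ŷ = 21 + 1.5·35 = 73.5; e = 76 − 73.5 = 2.5
x=40: ŷ = 21 + 1.5·40 = 81; e = 80 − 81 = -1
x=45: ŷ = 21 + 1.5·45 = 88.5; e = 87 − 88.5 = -1.5
x=50: ŷ = 21 + 1.5·50 = 96; e = 97.5 − 96 = 1.5
x=55: ŷ = 21 + 1.5·55 = 103.5; e = 102.5 − 103.5 = -1
x=60: ŷ = 21 + 1.5·60 = 111; e = 111.5 − 111 = 0.5
Signs: − + − − + − +
Runs: −×1, +×1, −×2, +×1, −×1, +×1 → 6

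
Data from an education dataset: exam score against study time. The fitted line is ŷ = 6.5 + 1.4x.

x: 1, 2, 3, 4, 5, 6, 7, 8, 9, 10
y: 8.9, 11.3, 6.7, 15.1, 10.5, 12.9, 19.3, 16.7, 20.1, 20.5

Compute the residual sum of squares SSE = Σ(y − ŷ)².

x=1: ŷ = 6.5 + 1.4·1 = 7.9; e = 8.9 − 7.9 = 1
x=2: ŷ = 6.5 + 1.4·2 = 9.3; e = 11.3 − 9.3 = 2
x=3: ŷ = 6.5 + 1.4·3 = 10.7; e = 6.7 − 10.7 = -4
x=4: ŷ = 6.5 + 1.4·4 = 12.1; e = 15.1 − 12.1 = 3
x=5: ŷ = 6.5 + 1.4·5 = 13.5; e = 10.5 − 13.5 = -3
x=6: ŷ = 6.5 + 1.4·6 = 14.9; e = 12.9 − 14.9 = -2
x=7: ŷ = 6.5 + 1.4·7 = 16.3; e = 19.3 − 16.3 = 3
x=8: ŷ = 6.5 + 1.4·8 = 17.7; e = 16.7 − 17.7 = -1
x=9: ŷ = 6.5 + 1.4·9 = 19.1; e = 20.1 − 19.1 = 1
x=10: ŷ = 6.5 + 1.4·10 = 20.5; e = 20.5 − 20.5 = 0
SSE = 1 + 4 + 16 + 9 + 9 + 4 + 9 + 1 + 1 + 0 = 54

SSE = 54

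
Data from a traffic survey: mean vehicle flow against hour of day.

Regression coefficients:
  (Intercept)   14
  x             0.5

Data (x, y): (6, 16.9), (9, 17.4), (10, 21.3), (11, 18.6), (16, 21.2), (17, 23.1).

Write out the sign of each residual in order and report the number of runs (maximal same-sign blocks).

x=6: ŷ = 14 + 0.5·6 = 17; r = 16.9 − 17 = -0.1
x=9: ŷ = 14 + 0.5·9 = 18.5; r = 17.4 − 18.5 = -1.1
x=10: ŷ = 14 + 0.5·10 = 19; r = 21.3 − 19 = 2.3
x=11: ŷ = 14 + 0.5·11 = 19.5; r = 18.6 − 19.5 = -0.9
x=16: ŷ = 14 + 0.5·16 = 22; r = 21.2 − 22 = -0.8
x=17: ŷ = 14 + 0.5·17 = 22.5; r = 23.1 − 22.5 = 0.6
Signs: − − + − − +
Runs: −×2, +×1, −×2, +×1 → 4

4 runs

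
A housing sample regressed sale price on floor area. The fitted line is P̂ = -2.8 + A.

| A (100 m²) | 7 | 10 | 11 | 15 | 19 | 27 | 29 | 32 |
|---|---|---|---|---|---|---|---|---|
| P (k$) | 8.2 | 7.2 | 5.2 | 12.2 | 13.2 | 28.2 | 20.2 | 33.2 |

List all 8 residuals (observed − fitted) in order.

A=7: P̂ = -2.8 + 7 = 4.2; r = 8.2 − 4.2 = 4
A=10: P̂ = -2.8 + 10 = 7.2; r = 7.2 − 7.2 = 0
A=11: P̂ = -2.8 + 11 = 8.2; r = 5.2 − 8.2 = -3
A=15: P̂ = -2.8 + 15 = 12.2; r = 12.2 − 12.2 = 0
A=19: P̂ = -2.8 + 19 = 16.2; r = 13.2 − 16.2 = -3
A=27: P̂ = -2.8 + 27 = 24.2; r = 28.2 − 24.2 = 4
A=29: P̂ = -2.8 + 29 = 26.2; r = 20.2 − 26.2 = -6
A=32: P̂ = -2.8 + 32 = 29.2; r = 33.2 − 29.2 = 4

4, 0, -3, 0, -3, 4, -6, 4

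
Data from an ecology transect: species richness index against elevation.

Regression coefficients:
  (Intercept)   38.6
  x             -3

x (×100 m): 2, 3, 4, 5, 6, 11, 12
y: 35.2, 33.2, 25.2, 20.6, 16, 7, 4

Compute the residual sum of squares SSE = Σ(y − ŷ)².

SSE = 55.76

x=2: ŷ = 38.6 − 3·2 = 32.6; r = 35.2 − 32.6 = 2.6
x=3: ŷ = 38.6 − 3·3 = 29.6; r = 33.2 − 29.6 = 3.6
x=4: ŷ = 38.6 − 3·4 = 26.6; r = 25.2 − 26.6 = -1.4
x=5: ŷ = 38.6 − 3·5 = 23.6; r = 20.6 − 23.6 = -3
x=6: ŷ = 38.6 − 3·6 = 20.6; r = 16 − 20.6 = -4.6
x=11: ŷ = 38.6 − 3·11 = 5.6; r = 7 − 5.6 = 1.4
x=12: ŷ = 38.6 − 3·12 = 2.6; r = 4 − 2.6 = 1.4
SSE = 6.76 + 12.96 + 1.96 + 9 + 21.16 + 1.96 + 1.96 = 55.76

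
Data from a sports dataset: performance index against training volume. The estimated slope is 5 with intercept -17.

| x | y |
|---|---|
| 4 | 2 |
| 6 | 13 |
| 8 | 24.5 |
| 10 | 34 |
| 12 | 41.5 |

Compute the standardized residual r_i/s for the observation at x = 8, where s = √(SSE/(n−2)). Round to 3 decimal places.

1.019

x=4: ŷ = -17 + 5·4 = 3; r = 2 − 3 = -1
x=6: ŷ = -17 + 5·6 = 13; r = 13 − 13 = 0
x=8: ŷ = -17 + 5·8 = 23; r = 24.5 − 23 = 1.5
x=10: ŷ = -17 + 5·10 = 33; r = 34 − 33 = 1
x=12: ŷ = -17 + 5·12 = 43; r = 41.5 − 43 = -1.5
SSE = 1 + 0 + 2.25 + 1 + 2.25 = 6.5
s = √(6.5/3) = 1.47196
r/s = 1.5 / 1.47196 = 1.019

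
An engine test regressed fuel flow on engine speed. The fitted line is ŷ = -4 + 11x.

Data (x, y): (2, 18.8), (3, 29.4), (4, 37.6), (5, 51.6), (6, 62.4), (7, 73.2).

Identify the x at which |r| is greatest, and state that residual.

x = 4, r = -2.4

x=2: ŷ = -4 + 11·2 = 18; r = 18.8 − 18 = 0.8
x=3: ŷ = -4 + 11·3 = 29; r = 29.4 − 29 = 0.4
x=4: ŷ = -4 + 11·4 = 40; r = 37.6 − 40 = -2.4
x=5: ŷ = -4 + 11·5 = 51; r = 51.6 − 51 = 0.6
x=6: ŷ = -4 + 11·6 = 62; r = 62.4 − 62 = 0.4
x=7: ŷ = -4 + 11·7 = 73; r = 73.2 − 73 = 0.2
Largest |r| is 2.4 at x = 4, residual -2.4.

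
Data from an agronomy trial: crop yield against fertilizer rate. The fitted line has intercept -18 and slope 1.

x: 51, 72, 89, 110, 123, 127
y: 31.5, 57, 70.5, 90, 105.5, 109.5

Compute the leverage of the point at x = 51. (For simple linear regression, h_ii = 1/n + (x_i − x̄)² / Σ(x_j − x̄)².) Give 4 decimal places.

h = 0.6002

x̄ = (51 + 72 + 89 + 110 + 123 + 127)/6 = 95.3333
Σ(x − x̄)² = 1965.44 + 544.444 + 40.1111 + 215.111 + 765.444 + 1002.78 = 4533.33
h = 1/6 + (-44.3333)²/4533.33 = 0.166667 + 0.433554 = 0.6002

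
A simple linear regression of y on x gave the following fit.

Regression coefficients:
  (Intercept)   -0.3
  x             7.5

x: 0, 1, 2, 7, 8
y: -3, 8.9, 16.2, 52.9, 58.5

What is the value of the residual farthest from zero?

r = -2.7

x=0: ŷ = -0.3 + 7.5·0 = -0.3; r = -3 − (-0.3) = -2.7
x=1: ŷ = -0.3 + 7.5·1 = 7.2; r = 8.9 − 7.2 = 1.7
x=2: ŷ = -0.3 + 7.5·2 = 14.7; r = 16.2 − 14.7 = 1.5
x=7: ŷ = -0.3 + 7.5·7 = 52.2; r = 52.9 − 52.2 = 0.7
x=8: ŷ = -0.3 + 7.5·8 = 59.7; r = 58.5 − 59.7 = -1.2
Largest |r| is 2.7 at x = 0, residual -2.7.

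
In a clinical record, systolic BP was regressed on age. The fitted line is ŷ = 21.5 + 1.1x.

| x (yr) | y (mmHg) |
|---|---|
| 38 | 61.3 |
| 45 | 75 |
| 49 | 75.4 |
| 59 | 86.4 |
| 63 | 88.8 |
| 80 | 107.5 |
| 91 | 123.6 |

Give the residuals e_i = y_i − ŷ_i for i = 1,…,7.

-2, 4, 0, 0, -2, -2, 2

x=38: ŷ = 21.5 + 1.1·38 = 63.3; e = 61.3 − 63.3 = -2
x=45: ŷ = 21.5 + 1.1·45 = 71; e = 75 − 71 = 4
x=49: ŷ = 21.5 + 1.1·49 = 75.4; e = 75.4 − 75.4 = 0
x=59: ŷ = 21.5 + 1.1·59 = 86.4; e = 86.4 − 86.4 = 0
x=63: ŷ = 21.5 + 1.1·63 = 90.8; e = 88.8 − 90.8 = -2
x=80: ŷ = 21.5 + 1.1·80 = 109.5; e = 107.5 − 109.5 = -2
x=91: ŷ = 21.5 + 1.1·91 = 121.6; e = 123.6 − 121.6 = 2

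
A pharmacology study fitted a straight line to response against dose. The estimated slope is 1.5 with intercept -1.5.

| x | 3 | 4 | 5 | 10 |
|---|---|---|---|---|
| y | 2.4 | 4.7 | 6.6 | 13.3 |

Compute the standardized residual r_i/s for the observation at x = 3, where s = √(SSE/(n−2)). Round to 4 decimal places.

-0.9487

x=3: ŷ = -1.5 + 1.5·3 = 3; r = 2.4 − 3 = -0.6
x=4: ŷ = -1.5 + 1.5·4 = 4.5; r = 4.7 − 4.5 = 0.2
x=5: ŷ = -1.5 + 1.5·5 = 6; r = 6.6 − 6 = 0.6
x=10: ŷ = -1.5 + 1.5·10 = 13.5; r = 13.3 − 13.5 = -0.2
SSE = 0.36 + 0.04 + 0.36 + 0.04 = 0.8
s = √(0.8/2) = 0.632456
r/s = -0.6 / 0.632456 = -0.9487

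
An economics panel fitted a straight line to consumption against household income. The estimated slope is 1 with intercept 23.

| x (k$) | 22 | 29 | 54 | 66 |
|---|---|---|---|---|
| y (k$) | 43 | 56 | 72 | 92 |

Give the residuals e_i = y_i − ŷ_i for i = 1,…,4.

x=22: ŷ = 23 + 22 = 45; e = 43 − 45 = -2
x=29: ŷ = 23 + 29 = 52; e = 56 − 52 = 4
x=54: ŷ = 23 + 54 = 77; e = 72 − 77 = -5
x=66: ŷ = 23 + 66 = 89; e = 92 − 89 = 3

-2, 4, -5, 3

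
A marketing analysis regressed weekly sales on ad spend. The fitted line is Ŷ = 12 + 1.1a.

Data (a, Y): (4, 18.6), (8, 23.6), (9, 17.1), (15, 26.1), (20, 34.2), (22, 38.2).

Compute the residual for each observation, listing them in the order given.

2.2, 2.8, -4.8, -2.4, 0.2, 2

a=4: Ŷ = 12 + 1.1·4 = 16.4; r = 18.6 − 16.4 = 2.2
a=8: Ŷ = 12 + 1.1·8 = 20.8; r = 23.6 − 20.8 = 2.8
a=9: Ŷ = 12 + 1.1·9 = 21.9; r = 17.1 − 21.9 = -4.8
a=15: Ŷ = 12 + 1.1·15 = 28.5; r = 26.1 − 28.5 = -2.4
a=20: Ŷ = 12 + 1.1·20 = 34; r = 34.2 − 34 = 0.2
a=22: Ŷ = 12 + 1.1·22 = 36.2; r = 38.2 − 36.2 = 2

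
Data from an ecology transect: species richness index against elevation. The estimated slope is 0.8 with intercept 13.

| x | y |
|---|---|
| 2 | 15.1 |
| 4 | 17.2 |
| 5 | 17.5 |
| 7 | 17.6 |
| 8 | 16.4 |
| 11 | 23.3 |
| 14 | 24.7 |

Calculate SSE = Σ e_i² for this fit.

x=2: ŷ = 13 + 0.8·2 = 14.6; e = 15.1 − 14.6 = 0.5
x=4: ŷ = 13 + 0.8·4 = 16.2; e = 17.2 − 16.2 = 1
x=5: ŷ = 13 + 0.8·5 = 17; e = 17.5 − 17 = 0.5
x=7: ŷ = 13 + 0.8·7 = 18.6; e = 17.6 − 18.6 = -1
x=8: ŷ = 13 + 0.8·8 = 19.4; e = 16.4 − 19.4 = -3
x=11: ŷ = 13 + 0.8·11 = 21.8; e = 23.3 − 21.8 = 1.5
x=14: ŷ = 13 + 0.8·14 = 24.2; e = 24.7 − 24.2 = 0.5
SSE = 0.25 + 1 + 0.25 + 1 + 9 + 2.25 + 0.25 = 14

SSE = 14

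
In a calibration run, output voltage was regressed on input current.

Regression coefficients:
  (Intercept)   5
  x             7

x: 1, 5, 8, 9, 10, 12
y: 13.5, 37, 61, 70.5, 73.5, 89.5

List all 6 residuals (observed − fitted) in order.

1.5, -3, 0, 2.5, -1.5, 0.5

x=1: ŷ = 5 + 7·1 = 12; e = 13.5 − 12 = 1.5
x=5: ŷ = 5 + 7·5 = 40; e = 37 − 40 = -3
x=8: ŷ = 5 + 7·8 = 61; e = 61 − 61 = 0
x=9: ŷ = 5 + 7·9 = 68; e = 70.5 − 68 = 2.5
x=10: ŷ = 5 + 7·10 = 75; e = 73.5 − 75 = -1.5
x=12: ŷ = 5 + 7·12 = 89; e = 89.5 − 89 = 0.5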